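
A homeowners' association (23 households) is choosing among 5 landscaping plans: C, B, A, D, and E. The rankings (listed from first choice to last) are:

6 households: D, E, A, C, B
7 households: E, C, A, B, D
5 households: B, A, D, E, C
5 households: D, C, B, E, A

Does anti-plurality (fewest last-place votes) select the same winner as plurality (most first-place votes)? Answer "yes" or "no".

Anti-plurality — last-place votes: C 5, B 6, A 5, D 7, E 0. Winner: E.
Plurality — first-place votes: C 0, B 5, A 0, D 11, E 7. Winner: D.
The two methods disagree.

no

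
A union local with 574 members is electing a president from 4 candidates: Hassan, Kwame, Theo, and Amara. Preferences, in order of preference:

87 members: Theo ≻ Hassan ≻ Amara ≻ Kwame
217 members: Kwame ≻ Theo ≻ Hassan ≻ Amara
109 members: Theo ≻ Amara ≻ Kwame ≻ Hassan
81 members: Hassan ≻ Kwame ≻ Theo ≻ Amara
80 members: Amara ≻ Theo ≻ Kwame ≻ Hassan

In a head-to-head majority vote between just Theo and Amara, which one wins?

Theo

Voters preferring Theo to Amara: 494; preferring Amara to Theo: 80.
Theo wins the head-to-head.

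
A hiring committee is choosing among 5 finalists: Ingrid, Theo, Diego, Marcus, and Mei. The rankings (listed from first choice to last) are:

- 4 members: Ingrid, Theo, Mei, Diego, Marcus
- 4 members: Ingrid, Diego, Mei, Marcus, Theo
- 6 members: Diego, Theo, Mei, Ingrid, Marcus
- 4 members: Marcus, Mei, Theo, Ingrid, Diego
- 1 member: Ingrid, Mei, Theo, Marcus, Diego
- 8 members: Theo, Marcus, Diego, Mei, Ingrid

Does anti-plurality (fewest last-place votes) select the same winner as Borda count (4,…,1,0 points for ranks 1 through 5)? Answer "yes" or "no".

Anti-plurality — last-place votes: Ingrid 8, Theo 4, Diego 5, Marcus 10, Mei 0. Winner: Mei.
Borda — scores: Ingrid 46, Theo 72, Diego 56, Marcus 45, Mei 51. Winner: Theo.
The two methods disagree.

no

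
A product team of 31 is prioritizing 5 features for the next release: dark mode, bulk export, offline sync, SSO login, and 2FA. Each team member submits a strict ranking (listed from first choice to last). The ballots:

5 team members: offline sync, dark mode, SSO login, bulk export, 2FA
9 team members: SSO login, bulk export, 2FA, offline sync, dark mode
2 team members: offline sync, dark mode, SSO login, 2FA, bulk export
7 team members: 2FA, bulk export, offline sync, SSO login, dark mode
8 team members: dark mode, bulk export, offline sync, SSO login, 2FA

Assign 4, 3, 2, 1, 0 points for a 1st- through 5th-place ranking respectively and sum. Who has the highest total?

bulk export

dark mode: 5·3 + 9·0 + 2·3 + 7·0 + 8·4 = 53
bulk export: 5·1 + 9·3 + 2·0 + 7·3 + 8·3 = 77
offline sync: 5·4 + 9·1 + 2·4 + 7·2 + 8·2 = 67
SSO login: 5·2 + 9·4 + 2·2 + 7·1 + 8·1 = 65
2FA: 5·0 + 9·2 + 2·1 + 7·4 + 8·0 = 48
bulk export has the highest Borda score (77).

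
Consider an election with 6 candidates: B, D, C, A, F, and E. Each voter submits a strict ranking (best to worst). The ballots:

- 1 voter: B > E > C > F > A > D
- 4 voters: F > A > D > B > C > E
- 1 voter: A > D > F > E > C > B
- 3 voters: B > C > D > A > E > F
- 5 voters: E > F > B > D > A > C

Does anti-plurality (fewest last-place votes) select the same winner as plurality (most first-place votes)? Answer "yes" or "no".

Anti-plurality — last-place votes: B 1, D 1, C 5, A 0, F 3, E 4. Winner: A.
Plurality — first-place votes: B 4, D 0, C 0, A 1, F 4, E 5. Winner: E.
The two methods disagree.

no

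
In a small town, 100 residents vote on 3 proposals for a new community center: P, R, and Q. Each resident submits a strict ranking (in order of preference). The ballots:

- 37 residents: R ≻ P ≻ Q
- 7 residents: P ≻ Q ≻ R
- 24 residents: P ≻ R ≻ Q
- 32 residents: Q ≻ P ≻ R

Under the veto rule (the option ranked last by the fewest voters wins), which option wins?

Last-place votes: P 0, R 39, Q 61.
P is ranked last by the fewest voters, so P wins.

P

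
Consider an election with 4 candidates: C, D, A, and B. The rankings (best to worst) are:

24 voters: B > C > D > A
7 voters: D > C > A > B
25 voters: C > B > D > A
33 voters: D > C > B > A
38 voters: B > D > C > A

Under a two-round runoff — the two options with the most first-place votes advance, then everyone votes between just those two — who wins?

Round 1 first-place votes: C 25, D 40, A 0, B 62.
B and D advance.
Runoff: B is preferred to D by 87 voters; D by 40.
B wins the runoff.

B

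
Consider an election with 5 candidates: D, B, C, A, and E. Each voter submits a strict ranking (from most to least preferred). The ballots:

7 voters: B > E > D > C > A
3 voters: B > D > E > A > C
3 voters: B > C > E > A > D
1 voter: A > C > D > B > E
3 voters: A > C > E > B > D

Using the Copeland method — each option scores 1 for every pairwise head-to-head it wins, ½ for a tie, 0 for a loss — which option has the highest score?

B

D: beats C and A; loses to B and E → score 2.
B: beats D, C, A, and E → score 4.
C: beats A; loses to D, B, and E → score 1.
A: loses to D, B, C, and E → score 0.
E: beats D, C, and A; loses to B → score 3.
B has the best pairwise record.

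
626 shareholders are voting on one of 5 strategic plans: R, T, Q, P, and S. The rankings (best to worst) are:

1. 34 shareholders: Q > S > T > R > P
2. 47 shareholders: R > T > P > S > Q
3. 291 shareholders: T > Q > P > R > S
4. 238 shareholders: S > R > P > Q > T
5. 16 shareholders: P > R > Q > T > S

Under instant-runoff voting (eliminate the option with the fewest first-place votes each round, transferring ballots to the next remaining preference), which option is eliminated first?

Round 1: R 47, T 291, Q 34, P 16, S 238. Eliminate P.

P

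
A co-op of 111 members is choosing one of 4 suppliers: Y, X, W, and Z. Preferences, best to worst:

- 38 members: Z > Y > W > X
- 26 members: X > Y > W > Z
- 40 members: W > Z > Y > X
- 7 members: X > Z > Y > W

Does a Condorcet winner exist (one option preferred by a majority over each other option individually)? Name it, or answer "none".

Checking pairwise contests:
Z beats Y 85–26.
Y beats X 78–33.
Y beats W 71–40.
W beats Z 66–45.
Every option loses at least one head-to-head, so there is no Condorcet winner.

none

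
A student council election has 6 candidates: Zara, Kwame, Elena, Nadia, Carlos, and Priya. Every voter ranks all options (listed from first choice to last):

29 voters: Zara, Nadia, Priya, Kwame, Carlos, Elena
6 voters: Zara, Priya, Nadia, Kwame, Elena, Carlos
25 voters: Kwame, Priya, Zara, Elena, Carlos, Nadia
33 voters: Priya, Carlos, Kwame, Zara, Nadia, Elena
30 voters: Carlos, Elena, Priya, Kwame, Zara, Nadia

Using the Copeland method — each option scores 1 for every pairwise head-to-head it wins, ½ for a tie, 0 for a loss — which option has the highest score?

Zara: beats Elena and Nadia; loses to Kwame, Carlos, and Priya → score 2.
Kwame: beats Zara, Elena, and Nadia; loses to Carlos and Priya → score 3.
Elena: loses to Zara, Kwame, Nadia, Carlos, and Priya → score 0.
Nadia: beats Elena; loses to Zara, Kwame, Carlos, and Priya → score 1.
Carlos: beats Zara, Kwame, Elena, and Nadia; loses to Priya → score 4.
Priya: beats Zara, Kwame, Elena, Nadia, and Carlos → score 5.
Priya has the best pairwise record.

Priya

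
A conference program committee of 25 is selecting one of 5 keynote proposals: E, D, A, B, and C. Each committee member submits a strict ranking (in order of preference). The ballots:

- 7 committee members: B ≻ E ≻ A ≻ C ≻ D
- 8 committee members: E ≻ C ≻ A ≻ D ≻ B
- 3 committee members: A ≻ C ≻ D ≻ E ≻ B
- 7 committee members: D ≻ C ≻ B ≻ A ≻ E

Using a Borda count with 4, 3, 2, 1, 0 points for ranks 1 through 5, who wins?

E: 7·3 + 8·4 + 3·1 + 7·0 = 56
D: 7·0 + 8·1 + 3·2 + 7·4 = 42
A: 7·2 + 8·2 + 3·4 + 7·1 = 49
B: 7·4 + 8·0 + 3·0 + 7·2 = 42
C: 7·1 + 8·3 + 3·3 + 7·3 = 61
C has the highest Borda score (61).

C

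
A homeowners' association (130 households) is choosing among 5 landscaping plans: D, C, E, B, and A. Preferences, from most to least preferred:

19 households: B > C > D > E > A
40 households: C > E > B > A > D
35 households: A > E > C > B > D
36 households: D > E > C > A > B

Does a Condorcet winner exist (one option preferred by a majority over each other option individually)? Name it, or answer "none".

E vs D: 75–55 for E.
E vs C: 71–59 for E.
E vs B: 111–19 for E.
E vs A: 95–35 for E.
E beats every other option head-to-head.

E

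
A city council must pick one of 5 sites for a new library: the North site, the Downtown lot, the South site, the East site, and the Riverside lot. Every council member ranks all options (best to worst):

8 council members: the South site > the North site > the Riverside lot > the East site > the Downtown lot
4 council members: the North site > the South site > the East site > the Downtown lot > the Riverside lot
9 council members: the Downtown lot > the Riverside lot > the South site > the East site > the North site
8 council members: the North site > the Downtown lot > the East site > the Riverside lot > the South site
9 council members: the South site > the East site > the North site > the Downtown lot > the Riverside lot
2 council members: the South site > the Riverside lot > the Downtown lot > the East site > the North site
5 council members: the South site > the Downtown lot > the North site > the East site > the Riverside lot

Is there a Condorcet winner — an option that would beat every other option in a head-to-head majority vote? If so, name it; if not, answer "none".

the South site vs the North site: 33–12 for the South site.
the South site vs the Downtown lot: 28–17 for the South site.
the South site vs the East site: 37–8 for the South site.
the South site vs the Riverside lot: 28–17 for the South site.
the South site beats every other option head-to-head.

the South site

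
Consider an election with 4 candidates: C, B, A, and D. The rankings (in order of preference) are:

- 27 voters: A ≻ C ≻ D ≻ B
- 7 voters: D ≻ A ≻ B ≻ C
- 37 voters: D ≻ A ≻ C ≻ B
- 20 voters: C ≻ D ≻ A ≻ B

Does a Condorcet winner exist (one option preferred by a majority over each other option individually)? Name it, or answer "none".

none

Checking pairwise contests:
A beats C 71–20.
C beats B 84–7.
D beats A 64–27.
C beats D 47–44.
Every option loses at least one head-to-head, so there is no Condorcet winner.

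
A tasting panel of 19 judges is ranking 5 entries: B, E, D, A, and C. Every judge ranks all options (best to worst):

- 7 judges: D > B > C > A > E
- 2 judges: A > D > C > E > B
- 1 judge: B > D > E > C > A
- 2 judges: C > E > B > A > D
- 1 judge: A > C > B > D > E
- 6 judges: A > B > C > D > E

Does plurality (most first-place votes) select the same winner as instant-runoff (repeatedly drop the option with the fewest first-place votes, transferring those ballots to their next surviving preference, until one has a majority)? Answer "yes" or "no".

Plurality — first-place votes: B 1, E 0, D 7, A 9, C 2. Winner: A.
Instant-runoff — R1 B 1, E 0, D 7, A 9, C 2 (E out); R2 B 1, D 7, A 9, C 2 (B out); R3 D 8, A 9, C 2 (C out); R4 D 8, A 11 (A winner). Winner: A.
The two methods agree.

yes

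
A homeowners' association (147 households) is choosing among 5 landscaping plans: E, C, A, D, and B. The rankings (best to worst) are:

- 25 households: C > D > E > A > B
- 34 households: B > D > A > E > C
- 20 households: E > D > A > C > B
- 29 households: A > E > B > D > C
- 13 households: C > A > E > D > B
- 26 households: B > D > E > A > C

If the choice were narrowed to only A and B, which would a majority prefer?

Voters preferring A to B: 87; preferring B to A: 60.
A wins the head-to-head.

A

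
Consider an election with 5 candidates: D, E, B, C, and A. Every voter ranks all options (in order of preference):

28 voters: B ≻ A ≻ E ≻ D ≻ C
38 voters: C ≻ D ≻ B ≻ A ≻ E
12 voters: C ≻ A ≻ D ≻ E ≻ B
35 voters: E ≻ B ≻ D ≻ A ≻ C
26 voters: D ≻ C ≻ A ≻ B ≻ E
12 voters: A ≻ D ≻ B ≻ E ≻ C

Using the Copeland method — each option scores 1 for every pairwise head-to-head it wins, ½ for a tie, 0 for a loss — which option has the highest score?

D: beats E, B, C, and A → score 4.
E: loses to D, B, C, and A → score 0.
B: beats E and A; loses to D and C → score 2.
C: beats E, B, and A; loses to D → score 3.
A: beats E; loses to D, B, and C → score 1.
D has the best pairwise record.

D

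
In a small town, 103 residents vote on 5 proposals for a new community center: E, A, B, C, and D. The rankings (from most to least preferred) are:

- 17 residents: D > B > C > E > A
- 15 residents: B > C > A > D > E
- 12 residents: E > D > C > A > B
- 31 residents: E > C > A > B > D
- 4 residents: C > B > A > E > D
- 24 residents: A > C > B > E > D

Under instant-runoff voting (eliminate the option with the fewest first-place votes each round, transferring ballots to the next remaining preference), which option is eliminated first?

Round 1: E 43, A 24, B 15, C 4, D 17. Eliminate C.

C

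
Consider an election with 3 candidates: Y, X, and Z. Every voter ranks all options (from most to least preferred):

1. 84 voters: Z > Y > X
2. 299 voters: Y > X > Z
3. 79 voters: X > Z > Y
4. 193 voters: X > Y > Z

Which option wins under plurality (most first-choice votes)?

First-place votes: Y 299, X 272, Z 84.
Y has the most first-place votes.

Y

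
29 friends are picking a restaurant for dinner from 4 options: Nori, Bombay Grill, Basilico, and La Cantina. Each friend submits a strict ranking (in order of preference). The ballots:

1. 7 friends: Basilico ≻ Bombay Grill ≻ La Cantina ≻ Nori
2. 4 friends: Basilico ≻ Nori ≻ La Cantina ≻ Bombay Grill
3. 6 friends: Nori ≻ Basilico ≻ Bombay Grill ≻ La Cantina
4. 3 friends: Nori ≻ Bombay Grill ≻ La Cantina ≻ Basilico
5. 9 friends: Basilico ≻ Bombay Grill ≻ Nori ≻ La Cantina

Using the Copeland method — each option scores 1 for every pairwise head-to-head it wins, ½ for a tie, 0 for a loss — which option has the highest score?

Nori: beats La Cantina; loses to Bombay Grill and Basilico → score 1.
Bombay Grill: beats Nori and La Cantina; loses to Basilico → score 2.
Basilico: beats Nori, Bombay Grill, and La Cantina → score 3.
La Cantina: loses to Nori, Bombay Grill, and Basilico → score 0.
Basilico has the best pairwise record.

Basilico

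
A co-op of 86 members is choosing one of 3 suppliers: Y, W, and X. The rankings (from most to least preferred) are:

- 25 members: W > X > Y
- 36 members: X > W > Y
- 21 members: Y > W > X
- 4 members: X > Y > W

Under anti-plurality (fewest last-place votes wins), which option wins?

Last-place votes: Y 61, W 4, X 21.
W is ranked last by the fewest voters, so W wins.

W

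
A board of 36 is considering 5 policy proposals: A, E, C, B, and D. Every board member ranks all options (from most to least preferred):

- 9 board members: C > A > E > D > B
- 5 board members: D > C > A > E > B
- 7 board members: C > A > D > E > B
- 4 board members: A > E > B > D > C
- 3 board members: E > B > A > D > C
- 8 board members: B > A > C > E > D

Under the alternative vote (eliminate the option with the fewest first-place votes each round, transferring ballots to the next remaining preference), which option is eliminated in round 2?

A

Round 1: A 4, E 3, C 16, B 8, D 5. Eliminate E.
Round 2: A 4, C 16, B 11, D 5. Eliminate A.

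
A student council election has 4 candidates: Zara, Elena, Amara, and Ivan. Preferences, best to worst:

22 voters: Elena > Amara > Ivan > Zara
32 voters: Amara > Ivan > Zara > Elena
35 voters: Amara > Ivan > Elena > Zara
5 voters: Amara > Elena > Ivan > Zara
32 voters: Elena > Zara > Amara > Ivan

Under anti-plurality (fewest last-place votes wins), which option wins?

Last-place votes: Zara 62, Elena 32, Amara 0, Ivan 32.
Amara is ranked last by the fewest voters, so Amara wins.

Amara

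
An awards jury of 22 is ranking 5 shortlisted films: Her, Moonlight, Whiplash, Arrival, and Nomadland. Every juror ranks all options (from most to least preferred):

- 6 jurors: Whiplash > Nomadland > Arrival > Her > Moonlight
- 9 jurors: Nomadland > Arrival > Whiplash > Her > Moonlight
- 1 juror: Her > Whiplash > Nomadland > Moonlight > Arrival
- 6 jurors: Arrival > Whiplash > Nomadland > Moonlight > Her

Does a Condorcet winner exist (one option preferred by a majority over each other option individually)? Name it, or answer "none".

Checking pairwise contests:
Whiplash beats Her 21–1.
Her beats Moonlight 16–6.
Arrival beats Whiplash 15–7.
Nomadland beats Arrival 16–6.
Whiplash beats Nomadland 13–9.
Every option loses at least one head-to-head, so there is no Condorcet winner.

none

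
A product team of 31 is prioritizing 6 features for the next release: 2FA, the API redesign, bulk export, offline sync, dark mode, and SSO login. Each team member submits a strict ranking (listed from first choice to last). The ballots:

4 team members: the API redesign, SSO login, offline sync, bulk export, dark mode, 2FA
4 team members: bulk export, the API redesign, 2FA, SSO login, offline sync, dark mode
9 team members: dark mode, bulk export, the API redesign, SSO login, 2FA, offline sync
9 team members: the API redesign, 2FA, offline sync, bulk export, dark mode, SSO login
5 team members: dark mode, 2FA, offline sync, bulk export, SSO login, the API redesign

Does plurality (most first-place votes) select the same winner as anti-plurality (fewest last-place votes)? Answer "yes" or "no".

Plurality — first-place votes: 2FA 0, the API redesign 13, bulk export 4, offline sync 0, dark mode 14, SSO login 0. Winner: dark mode.
Anti-plurality — last-place votes: 2FA 4, the API redesign 5, bulk export 0, offline sync 9, dark mode 4, SSO login 9. Winner: bulk export.
The two methods disagree.

no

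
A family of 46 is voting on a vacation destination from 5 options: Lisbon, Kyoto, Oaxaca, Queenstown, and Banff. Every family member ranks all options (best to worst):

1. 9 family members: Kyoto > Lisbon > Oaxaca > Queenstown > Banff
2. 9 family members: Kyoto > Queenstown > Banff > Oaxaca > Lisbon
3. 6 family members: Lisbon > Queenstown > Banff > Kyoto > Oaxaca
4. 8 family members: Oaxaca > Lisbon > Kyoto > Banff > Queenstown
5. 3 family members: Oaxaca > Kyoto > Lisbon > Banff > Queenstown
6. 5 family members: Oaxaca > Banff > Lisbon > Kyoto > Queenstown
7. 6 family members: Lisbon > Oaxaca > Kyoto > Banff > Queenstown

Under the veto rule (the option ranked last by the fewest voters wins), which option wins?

Last-place votes: Lisbon 9, Kyoto 0, Oaxaca 6, Queenstown 22, Banff 9.
Kyoto is ranked last by the fewest voters, so Kyoto wins.

Kyoto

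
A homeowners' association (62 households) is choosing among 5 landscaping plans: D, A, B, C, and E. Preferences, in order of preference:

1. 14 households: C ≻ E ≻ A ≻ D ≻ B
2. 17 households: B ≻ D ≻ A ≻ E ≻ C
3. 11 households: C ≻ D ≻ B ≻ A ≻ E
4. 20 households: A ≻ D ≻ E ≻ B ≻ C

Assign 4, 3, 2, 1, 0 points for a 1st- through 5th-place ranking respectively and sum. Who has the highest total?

D: 14·1 + 17·3 + 11·3 + 20·3 = 158
A: 14·2 + 17·2 + 11·1 + 20·4 = 153
B: 14·0 + 17·4 + 11·2 + 20·1 = 110
C: 14·4 + 17·0 + 11·4 + 20·0 = 100
E: 14·3 + 17·1 + 11·0 + 20·2 = 99
D has the highest Borda score (158).

D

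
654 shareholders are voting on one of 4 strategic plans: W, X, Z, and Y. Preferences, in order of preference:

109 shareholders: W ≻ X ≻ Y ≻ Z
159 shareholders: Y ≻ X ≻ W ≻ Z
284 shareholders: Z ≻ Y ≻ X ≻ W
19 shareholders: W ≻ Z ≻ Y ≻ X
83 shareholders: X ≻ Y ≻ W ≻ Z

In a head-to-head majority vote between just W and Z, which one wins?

W

Voters preferring W to Z: 370; preferring Z to W: 284.
W wins the head-to-head.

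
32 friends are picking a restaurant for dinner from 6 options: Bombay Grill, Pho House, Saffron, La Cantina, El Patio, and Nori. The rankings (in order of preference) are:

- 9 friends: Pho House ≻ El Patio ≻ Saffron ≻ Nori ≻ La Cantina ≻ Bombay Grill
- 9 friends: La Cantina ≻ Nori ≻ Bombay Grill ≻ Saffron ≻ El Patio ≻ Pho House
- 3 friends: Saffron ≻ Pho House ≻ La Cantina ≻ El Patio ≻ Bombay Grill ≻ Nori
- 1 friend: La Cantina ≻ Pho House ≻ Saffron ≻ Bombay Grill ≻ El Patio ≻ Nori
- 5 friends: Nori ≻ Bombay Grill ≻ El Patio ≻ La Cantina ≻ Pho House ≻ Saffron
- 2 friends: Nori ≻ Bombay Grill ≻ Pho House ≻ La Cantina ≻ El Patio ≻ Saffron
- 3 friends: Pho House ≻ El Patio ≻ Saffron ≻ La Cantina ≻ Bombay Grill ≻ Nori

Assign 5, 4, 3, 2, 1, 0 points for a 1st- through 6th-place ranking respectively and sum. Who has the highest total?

Bombay Grill: 9·0 + 9·3 + 3·1 + 1·2 + 5·4 + 2·4 + 3·1 = 63
Pho House: 9·5 + 9·0 + 3·4 + 1·4 + 5·1 + 2·3 + 3·5 = 87
Saffron: 9·3 + 9·2 + 3·5 + 1·3 + 5·0 + 2·0 + 3·3 = 72
La Cantina: 9·1 + 9·5 + 3·3 + 1·5 + 5·2 + 2·2 + 3·2 = 88
El Patio: 9·4 + 9·1 + 3·2 + 1·1 + 5·3 + 2·1 + 3·4 = 81
Nori: 9·2 + 9·4 + 3·0 + 1·0 + 5·5 + 2·5 + 3·0 = 89
Nori has the highest Borda score (89).

Nori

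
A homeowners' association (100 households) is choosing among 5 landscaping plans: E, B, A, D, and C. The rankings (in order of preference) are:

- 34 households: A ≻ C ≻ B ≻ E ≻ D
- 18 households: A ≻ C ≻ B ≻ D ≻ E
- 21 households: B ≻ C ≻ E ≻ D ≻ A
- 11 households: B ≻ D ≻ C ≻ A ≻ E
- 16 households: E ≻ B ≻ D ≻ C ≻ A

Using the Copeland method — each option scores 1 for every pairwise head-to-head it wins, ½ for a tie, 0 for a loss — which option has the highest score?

A

E: beats D; loses to B, A, and C → score 1.
B: beats E and D; loses to A and C → score 2.
A: beats E, B, D, and C → score 4.
D: loses to E, B, A, and C → score 0.
C: beats E, B, and D; loses to A → score 3.
A has the best pairwise record.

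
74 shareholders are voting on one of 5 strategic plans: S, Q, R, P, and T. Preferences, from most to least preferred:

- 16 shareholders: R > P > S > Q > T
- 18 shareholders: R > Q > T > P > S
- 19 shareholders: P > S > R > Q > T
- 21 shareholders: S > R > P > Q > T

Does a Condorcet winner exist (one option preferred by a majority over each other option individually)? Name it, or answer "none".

none

Checking pairwise contests:
P beats S 53–21.
S beats Q 56–18.
S beats R 40–34.
R beats P 55–19.
S beats T 56–18.
Every option loses at least one head-to-head, so there is no Condorcet winner.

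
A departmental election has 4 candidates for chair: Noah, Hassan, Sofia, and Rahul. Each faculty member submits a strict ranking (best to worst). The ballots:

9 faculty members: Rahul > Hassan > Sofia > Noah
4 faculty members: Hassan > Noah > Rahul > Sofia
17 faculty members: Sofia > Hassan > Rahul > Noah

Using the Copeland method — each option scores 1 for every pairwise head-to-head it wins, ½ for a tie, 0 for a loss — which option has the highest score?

Sofia

Noah: loses to Hassan, Sofia, and Rahul → score 0.
Hassan: beats Noah and Rahul; loses to Sofia → score 2.
Sofia: beats Noah, Hassan, and Rahul → score 3.
Rahul: beats Noah; loses to Hassan and Sofia → score 1.
Sofia has the best pairwise record.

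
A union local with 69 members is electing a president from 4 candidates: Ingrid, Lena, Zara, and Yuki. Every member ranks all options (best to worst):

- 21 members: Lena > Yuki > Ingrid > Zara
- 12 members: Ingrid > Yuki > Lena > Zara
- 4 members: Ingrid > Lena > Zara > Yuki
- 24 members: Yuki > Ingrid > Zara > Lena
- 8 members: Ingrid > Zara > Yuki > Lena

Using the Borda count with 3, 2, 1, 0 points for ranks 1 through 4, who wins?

Ingrid: 21·1 + 12·3 + 4·3 + 24·2 + 8·3 = 141
Lena: 21·3 + 12·1 + 4·2 + 24·0 + 8·0 = 83
Zara: 21·0 + 12·0 + 4·1 + 24·1 + 8·2 = 44
Yuki: 21·2 + 12·2 + 4·0 + 24·3 + 8·1 = 146
Yuki has the highest Borda score (146).

Yuki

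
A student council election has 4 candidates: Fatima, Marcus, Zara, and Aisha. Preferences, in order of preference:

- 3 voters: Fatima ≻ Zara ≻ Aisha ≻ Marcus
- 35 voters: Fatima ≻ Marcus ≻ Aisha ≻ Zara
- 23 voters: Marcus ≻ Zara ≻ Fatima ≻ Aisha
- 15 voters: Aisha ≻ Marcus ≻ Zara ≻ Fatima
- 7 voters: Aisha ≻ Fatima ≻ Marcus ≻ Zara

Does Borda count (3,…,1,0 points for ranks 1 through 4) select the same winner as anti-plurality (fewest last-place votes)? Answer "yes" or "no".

yes

Borda — scores: Fatima 151, Marcus 176, Zara 67, Aisha 104. Winner: Marcus.
Anti-plurality — last-place votes: Fatima 15, Marcus 3, Zara 42, Aisha 23. Winner: Marcus.
The two methods agree.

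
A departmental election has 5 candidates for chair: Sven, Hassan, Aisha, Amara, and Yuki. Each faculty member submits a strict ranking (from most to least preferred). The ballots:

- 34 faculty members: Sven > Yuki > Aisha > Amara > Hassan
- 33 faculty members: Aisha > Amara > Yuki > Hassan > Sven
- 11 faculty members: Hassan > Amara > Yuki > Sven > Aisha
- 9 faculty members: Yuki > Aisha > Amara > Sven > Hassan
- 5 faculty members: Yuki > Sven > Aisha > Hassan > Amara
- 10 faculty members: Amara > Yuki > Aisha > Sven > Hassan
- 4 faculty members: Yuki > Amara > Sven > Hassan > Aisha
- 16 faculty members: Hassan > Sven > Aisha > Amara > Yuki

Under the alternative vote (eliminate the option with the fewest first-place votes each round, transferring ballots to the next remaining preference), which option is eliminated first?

Round 1: Sven 34, Hassan 27, Aisha 33, Amara 10, Yuki 18. Eliminate Amara.

Amara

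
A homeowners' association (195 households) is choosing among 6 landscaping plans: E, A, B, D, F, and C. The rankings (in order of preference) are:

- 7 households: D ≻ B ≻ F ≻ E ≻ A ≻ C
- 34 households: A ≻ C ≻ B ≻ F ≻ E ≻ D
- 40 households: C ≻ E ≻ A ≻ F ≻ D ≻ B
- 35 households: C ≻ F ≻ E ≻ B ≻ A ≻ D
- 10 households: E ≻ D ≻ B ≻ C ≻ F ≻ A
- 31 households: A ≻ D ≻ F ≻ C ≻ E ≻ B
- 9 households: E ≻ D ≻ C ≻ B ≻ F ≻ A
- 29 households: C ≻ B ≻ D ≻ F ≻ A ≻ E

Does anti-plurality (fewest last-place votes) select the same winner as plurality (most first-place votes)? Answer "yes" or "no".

no

Anti-plurality — last-place votes: E 29, A 19, B 71, D 69, F 0, C 7. Winner: F.
Plurality — first-place votes: E 19, A 65, B 0, D 7, F 0, C 104. Winner: C.
The two methods disagree.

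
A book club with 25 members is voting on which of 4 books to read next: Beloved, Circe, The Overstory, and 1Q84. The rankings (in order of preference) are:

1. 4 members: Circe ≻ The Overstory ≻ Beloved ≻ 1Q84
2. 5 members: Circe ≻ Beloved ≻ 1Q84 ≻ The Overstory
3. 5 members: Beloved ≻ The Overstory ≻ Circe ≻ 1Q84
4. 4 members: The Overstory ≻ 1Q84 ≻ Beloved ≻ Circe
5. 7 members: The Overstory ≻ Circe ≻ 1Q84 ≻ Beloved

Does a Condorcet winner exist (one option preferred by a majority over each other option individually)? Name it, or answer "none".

The Overstory

The Overstory vs Beloved: 15–10 for The Overstory.
The Overstory vs Circe: 16–9 for The Overstory.
The Overstory vs 1Q84: 20–5 for The Overstory.
The Overstory beats every other option head-to-head.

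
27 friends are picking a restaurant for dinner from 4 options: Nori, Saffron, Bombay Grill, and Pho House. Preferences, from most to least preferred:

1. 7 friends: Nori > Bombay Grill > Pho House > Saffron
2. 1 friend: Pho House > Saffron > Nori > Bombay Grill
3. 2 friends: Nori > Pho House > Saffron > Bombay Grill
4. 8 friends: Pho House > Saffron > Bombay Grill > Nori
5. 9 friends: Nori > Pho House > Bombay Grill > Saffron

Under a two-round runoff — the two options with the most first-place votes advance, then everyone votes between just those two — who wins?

Round 1 first-place votes: Nori 18, Saffron 0, Bombay Grill 0, Pho House 9.
Nori and Pho House advance.
Runoff: Nori is preferred to Pho House by 18 voters; Pho House by 9.
Nori wins the runoff.

Nori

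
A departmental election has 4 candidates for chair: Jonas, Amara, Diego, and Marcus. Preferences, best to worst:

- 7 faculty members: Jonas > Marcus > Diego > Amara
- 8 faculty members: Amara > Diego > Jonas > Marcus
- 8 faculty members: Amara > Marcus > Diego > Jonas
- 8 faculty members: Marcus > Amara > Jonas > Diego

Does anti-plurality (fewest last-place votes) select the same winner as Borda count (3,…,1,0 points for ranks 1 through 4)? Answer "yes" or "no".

Anti-plurality — last-place votes: Jonas 8, Amara 7, Diego 8, Marcus 8. Winner: Amara.
Borda — scores: Jonas 37, Amara 64, Diego 31, Marcus 54. Winner: Amara.
The two methods agree.

yes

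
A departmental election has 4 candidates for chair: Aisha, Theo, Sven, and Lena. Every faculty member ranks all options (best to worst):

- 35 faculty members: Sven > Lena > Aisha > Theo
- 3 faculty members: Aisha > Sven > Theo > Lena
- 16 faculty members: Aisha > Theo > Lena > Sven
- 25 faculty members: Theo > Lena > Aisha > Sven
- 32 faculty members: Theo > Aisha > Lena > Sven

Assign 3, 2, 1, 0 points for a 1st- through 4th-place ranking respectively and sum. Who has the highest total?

Aisha: 35·1 + 3·3 + 16·3 + 25·1 + 32·2 = 181
Theo: 35·0 + 3·1 + 16·2 + 25·3 + 32·3 = 206
Sven: 35·3 + 3·2 + 16·0 + 25·0 + 32·0 = 111
Lena: 35·2 + 3·0 + 16·1 + 25·2 + 32·1 = 168
Theo has the highest Borda score (206).

Theo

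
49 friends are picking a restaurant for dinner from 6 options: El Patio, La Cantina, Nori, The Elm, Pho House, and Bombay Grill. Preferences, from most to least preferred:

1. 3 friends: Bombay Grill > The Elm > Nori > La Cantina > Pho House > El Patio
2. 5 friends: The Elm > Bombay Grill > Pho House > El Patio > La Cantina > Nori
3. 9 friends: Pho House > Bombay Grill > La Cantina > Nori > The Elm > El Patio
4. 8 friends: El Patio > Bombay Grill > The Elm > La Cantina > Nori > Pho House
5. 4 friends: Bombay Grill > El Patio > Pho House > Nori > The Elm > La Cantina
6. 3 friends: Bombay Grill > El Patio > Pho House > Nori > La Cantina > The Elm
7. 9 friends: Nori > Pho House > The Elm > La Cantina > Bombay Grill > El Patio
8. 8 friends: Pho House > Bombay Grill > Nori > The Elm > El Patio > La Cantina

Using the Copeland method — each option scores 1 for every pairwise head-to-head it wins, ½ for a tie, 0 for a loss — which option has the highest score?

Pho House

El Patio: beats La Cantina; loses to Nori, The Elm, Pho House, and Bombay Grill → score 1.
La Cantina: loses to El Patio, Nori, The Elm, Pho House, and Bombay Grill → score 0.
Nori: beats El Patio, La Cantina, and The Elm; loses to Pho House and Bombay Grill → score 3.
The Elm: beats El Patio and La Cantina; loses to Nori, Pho House, and Bombay Grill → score 2.
Pho House: beats El Patio, La Cantina, Nori, The Elm, and Bombay Grill → score 5.
Bombay Grill: beats El Patio, La Cantina, Nori, and The Elm; loses to Pho House → score 4.
Pho House has the best pairwise record.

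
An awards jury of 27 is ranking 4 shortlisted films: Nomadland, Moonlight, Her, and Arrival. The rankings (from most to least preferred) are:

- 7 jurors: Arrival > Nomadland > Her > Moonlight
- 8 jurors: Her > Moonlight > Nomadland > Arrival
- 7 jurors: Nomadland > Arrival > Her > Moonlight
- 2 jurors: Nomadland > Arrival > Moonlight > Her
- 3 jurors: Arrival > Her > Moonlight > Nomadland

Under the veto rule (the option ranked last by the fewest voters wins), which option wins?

Last-place votes: Nomadland 3, Moonlight 14, Her 2, Arrival 8.
Her is ranked last by the fewest voters, so Her wins.

Her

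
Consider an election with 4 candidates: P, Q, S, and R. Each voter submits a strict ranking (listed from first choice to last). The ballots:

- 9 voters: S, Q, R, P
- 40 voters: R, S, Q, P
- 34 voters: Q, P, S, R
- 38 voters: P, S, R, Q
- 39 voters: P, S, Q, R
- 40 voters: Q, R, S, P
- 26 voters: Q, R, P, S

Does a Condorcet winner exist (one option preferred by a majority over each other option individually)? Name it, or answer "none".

none

Checking pairwise contests:
Q beats P 149–77.
S beats Q 126–100.
P beats S 137–89.
Q beats R 148–78.
Every option loses at least one head-to-head, so there is no Condorcet winner.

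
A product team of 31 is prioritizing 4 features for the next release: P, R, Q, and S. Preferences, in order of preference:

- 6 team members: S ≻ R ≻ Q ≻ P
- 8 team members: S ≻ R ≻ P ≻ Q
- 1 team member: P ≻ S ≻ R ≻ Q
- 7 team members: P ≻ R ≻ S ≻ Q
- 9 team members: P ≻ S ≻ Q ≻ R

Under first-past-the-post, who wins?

P

First-place votes: P 17, R 0, Q 0, S 14.
P has the most first-place votes.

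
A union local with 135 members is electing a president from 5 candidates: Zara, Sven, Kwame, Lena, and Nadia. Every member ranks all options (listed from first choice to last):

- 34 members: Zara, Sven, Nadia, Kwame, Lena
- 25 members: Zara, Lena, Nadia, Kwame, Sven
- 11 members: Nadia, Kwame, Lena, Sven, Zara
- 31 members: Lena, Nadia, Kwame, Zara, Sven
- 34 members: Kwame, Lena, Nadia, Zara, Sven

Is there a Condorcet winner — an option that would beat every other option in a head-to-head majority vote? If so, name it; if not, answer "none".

none

Checking pairwise contests:
Kwame beats Zara 76–59.
Zara beats Sven 124–11.
Nadia beats Kwame 101–34.
Kwame beats Lena 79–56.
Lena beats Nadia 90–45.
Every option loses at least one head-to-head, so there is no Condorcet winner.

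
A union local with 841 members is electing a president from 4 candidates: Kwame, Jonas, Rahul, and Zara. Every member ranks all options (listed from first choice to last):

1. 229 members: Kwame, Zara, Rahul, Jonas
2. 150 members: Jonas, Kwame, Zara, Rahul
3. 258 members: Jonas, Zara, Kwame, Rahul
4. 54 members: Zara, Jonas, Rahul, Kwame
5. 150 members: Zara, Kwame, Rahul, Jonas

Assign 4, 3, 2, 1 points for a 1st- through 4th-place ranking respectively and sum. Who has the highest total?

Zara

Kwame: 229·4 + 150·3 + 258·2 + 54·1 + 150·3 = 2386
Jonas: 229·1 + 150·4 + 258·4 + 54·3 + 150·1 = 2173
Rahul: 229·2 + 150·1 + 258·1 + 54·2 + 150·2 = 1274
Zara: 229·3 + 150·2 + 258·3 + 54·4 + 150·4 = 2577
Zara has the highest Borda score (2577).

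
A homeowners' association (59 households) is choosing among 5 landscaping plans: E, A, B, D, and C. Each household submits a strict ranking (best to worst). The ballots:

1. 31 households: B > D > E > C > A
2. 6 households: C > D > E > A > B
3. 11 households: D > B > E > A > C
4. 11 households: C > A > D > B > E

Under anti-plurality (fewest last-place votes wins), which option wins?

Last-place votes: E 11, A 31, B 6, D 0, C 11.
D is ranked last by the fewest voters, so D wins.

D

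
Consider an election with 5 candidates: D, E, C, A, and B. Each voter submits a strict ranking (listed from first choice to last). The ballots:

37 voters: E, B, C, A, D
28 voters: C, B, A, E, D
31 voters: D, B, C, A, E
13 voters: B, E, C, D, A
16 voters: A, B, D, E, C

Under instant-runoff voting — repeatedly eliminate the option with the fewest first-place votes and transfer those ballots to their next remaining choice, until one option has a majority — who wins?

Round 1: D 31, E 37, C 28, A 16, B 13. Eliminate B.
Round 2: D 31, E 50, C 28, A 16. Eliminate A.
Round 3: D 47, E 50, C 28. Eliminate C.
Round 4: D 47, E 78. E has a majority.

E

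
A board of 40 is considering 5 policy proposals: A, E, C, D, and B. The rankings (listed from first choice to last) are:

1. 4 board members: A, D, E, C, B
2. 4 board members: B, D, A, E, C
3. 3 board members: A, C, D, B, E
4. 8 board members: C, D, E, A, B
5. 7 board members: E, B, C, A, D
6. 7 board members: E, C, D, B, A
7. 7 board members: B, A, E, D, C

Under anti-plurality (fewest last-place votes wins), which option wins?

Last-place votes: A 7, E 3, C 11, D 7, B 12.
E is ranked last by the fewest voters, so E wins.

E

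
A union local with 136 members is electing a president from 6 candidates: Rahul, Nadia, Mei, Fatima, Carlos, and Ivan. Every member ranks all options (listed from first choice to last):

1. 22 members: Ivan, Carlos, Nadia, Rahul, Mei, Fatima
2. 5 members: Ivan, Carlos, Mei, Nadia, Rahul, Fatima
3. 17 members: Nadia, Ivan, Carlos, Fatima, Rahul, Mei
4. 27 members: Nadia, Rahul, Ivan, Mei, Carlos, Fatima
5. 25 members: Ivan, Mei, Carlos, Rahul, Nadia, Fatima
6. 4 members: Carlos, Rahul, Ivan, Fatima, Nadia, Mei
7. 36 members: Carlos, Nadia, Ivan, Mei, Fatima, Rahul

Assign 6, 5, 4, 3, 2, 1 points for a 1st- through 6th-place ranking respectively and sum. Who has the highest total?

Ivan

Rahul: 22·3 + 5·2 + 17·2 + 27·5 + 25·3 + 4·5 + 36·1 = 376
Nadia: 22·4 + 5·3 + 17·6 + 27·6 + 25·2 + 4·2 + 36·5 = 605
Mei: 22·2 + 5·4 + 17·1 + 27·3 + 25·5 + 4·1 + 36·3 = 399
Fatima: 22·1 + 5·1 + 17·3 + 27·1 + 25·1 + 4·3 + 36·2 = 214
Carlos: 22·5 + 5·5 + 17·4 + 27·2 + 25·4 + 4·6 + 36·6 = 597
Ivan: 22·6 + 5·6 + 17·5 + 27·4 + 25·6 + 4·4 + 36·4 = 665
Ivan has the highest Borda score (665).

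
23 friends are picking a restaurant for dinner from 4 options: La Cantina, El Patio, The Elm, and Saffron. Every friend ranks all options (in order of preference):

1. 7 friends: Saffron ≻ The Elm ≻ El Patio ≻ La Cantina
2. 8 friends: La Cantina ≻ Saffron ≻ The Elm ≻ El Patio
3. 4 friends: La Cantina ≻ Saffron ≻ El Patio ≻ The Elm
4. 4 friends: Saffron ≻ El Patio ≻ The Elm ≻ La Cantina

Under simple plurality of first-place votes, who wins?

La Cantina

First-place votes: La Cantina 12, El Patio 0, The Elm 0, Saffron 11.
La Cantina has the most first-place votes.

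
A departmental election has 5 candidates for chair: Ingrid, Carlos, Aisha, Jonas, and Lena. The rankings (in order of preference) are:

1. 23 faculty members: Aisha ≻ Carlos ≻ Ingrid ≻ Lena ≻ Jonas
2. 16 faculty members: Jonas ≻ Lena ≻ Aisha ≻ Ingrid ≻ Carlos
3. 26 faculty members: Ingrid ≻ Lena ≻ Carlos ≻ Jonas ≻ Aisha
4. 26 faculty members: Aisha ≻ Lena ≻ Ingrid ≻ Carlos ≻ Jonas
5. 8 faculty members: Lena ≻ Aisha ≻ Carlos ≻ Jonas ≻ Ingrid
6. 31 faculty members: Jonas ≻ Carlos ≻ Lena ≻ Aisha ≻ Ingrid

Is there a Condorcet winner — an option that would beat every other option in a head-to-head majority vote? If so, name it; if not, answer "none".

Lena

Lena vs Ingrid: 81–49 for Lena.
Lena vs Carlos: 76–54 for Lena.
Lena vs Aisha: 81–49 for Lena.
Lena vs Jonas: 83–47 for Lena.
Lena beats every other option head-to-head.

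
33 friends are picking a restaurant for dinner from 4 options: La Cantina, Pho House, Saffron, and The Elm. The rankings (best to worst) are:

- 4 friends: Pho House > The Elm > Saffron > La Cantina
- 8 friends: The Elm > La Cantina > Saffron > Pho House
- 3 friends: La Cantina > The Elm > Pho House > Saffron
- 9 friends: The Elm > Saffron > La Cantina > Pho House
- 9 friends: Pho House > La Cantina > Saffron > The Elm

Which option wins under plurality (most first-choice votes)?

The Elm

First-place votes: La Cantina 3, Pho House 13, Saffron 0, The Elm 17.
The Elm has the most first-place votes.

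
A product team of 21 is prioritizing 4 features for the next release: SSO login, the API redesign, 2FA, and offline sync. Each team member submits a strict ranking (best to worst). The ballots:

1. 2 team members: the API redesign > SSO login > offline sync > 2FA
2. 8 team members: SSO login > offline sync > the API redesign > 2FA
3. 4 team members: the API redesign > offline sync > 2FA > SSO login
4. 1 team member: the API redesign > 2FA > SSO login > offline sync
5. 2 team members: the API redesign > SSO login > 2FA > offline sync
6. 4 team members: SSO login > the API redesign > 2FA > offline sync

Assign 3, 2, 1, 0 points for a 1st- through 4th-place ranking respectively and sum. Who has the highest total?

SSO login: 2·2 + 8·3 + 4·0 + 1·1 + 2·2 + 4·3 = 45
the API redesign: 2·3 + 8·1 + 4·3 + 1·3 + 2·3 + 4·2 = 43
2FA: 2·0 + 8·0 + 4·1 + 1·2 + 2·1 + 4·1 = 12
offline sync: 2·1 + 8·2 + 4·2 + 1·0 + 2·0 + 4·0 = 26
SSO login has the highest Borda score (45).

SSO login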